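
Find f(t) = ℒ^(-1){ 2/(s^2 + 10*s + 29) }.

f(t) = exp(-5*t)*sin(2*t)

Rewrite the denominator: s^2 + 10*s + 29 = (s + 5)^2 + 4.
The form in (s + 5) signals a first-shifting-theorem factor e^(-5t).
Since L{sin(2t)} = 2/(s^2 + 4), the inverse is e^(-5*t)*sin(2*t).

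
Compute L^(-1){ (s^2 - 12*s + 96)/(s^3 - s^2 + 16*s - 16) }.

Factor the denominator: s^3 - s^2 + 16*s - 16 = (s - 1)*(s^2 + 16).
Partial fraction decomposition gives [5/(s - 1)] + [-4*s/(s^2 + 16)] + [-16/(s^2 + 16)].
Invert each term: 5/(s - 1) ↔ 5e^(t); -4·s/(s^2 + 16) ↔ -4cos(4t); -4·4/(s^2 + 16) ↔ -4sin(4t).

5*exp(t) - 4*sin(4*t) - 4*cos(4*t)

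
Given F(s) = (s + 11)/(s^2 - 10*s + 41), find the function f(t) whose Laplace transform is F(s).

Complete the square in the denominator: s^2 - 10*s + 41 = (s - 5)^2 + 4^2.
Split the numerator to match: s + 11 = 1·(s - 5) + 4·4.
Invert each term: 1·(s - 5)/((s - 5)^2 + 16) ↔ e^(5t)cos(4t); 4·4/((s - 5)^2 + 16) ↔ 4e^(5t)sin(4t).

f(t) = 4*exp(5*t)*sin(4*t) + exp(5*t)*cos(4*t)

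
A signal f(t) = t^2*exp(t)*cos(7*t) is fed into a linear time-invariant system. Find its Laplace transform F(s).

L{cos(7t)} = s/(s^2 + 49).
Multiplying by e^(t) shifts s → s - 1, so L{exp(t)*cos(7*t)} = (s - 1)/((s - 1)^2 + 49).
Then apply L{t^2·g(t)} = (-1)^2 d^2/ds^2[G(s)] with G(s) = (s - 1)/((s - 1)^2 + 49):
differentiating 2 times and applying the sign gives 2*(s - 1)*(s^2 - 2*s - 146)/(s^2 - 2*s + 50)^3.

F(s) = 2*(s - 1)*(s^2 - 2*s - 146)/(s^2 - 2*s + 50)^3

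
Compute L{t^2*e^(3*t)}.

L{e^(3t)} = 1/(s - 3).
Then apply L{t^2·g(t)} = (-1)^2 d^2/ds^2[H(s)] with H(s) = 1/(s - 3):
differentiating 2 times and applying the sign gives 2/(s - 3)^3.

2/(s - 3)^3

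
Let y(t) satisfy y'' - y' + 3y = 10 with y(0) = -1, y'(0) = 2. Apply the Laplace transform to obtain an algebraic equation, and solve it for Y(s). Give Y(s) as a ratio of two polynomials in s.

Take the Laplace transform of both sides.
With L{y''} = s^2 Y - s·y(0) - y'(0) and L{y'} = sY - y(0), with y(0) = -1, y'(0) = 2: the LHS transforms to (s^2 - s + 3)Y - (-s + 3).
The right side is L{10} = 10/s.
So (s^2 - s + 3)Y = 10/s + (-s + 3).
Divide through and combine into a single rational function.

Y(s) = (-s^2 + 3*s + 10)/(s^3 - s^2 + 3*s)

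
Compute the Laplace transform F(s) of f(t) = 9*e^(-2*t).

L{9} = 9/s.
By the first shifting theorem, multiplying by e^(-2t) replaces s with s + 2.

F(s) = 9/(s + 2)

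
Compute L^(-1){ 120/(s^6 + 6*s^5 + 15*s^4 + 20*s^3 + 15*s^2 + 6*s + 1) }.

t^5*exp(-t)

Rewrite the denominator: s^6 + 6*s^5 + 15*s^4 + 20*s^3 + 15*s^2 + 6*s + 1 = (s + 1)^6.
The form in (s + 1) signals a first-shifting-theorem factor e^(-t).
Since L{t^5} = 5!/s^6 = 120/s^6, the inverse is t^5*exp(-t).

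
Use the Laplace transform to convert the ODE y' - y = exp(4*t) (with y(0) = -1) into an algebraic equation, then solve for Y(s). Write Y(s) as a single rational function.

Laplace-transform each side.
The derivative rules (L{y'} = sY - y(0) = sY - (-1)) turn the left side into (s - 1)Y - (-1).
The right side is L{exp(4*t)} = 1/(s - 4).
So (s - 1)Y = 1/(s - 4) + (-1).
Solve for Y(s) and write it as one ratio of polynomials.

Y(s) = (-s + 5)/(s^2 - 5*s + 4)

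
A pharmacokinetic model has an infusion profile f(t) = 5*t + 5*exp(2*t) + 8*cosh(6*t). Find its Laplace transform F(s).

F(s) = 8*s/(s^2 - 36) + 5/(s - 2) + 5/s^2

Apply the Laplace transform termwise.
(5)·[L{t} = 1!/s^2 = 1/s^2]; (8)·[L{cosh(6t)} = s/(s^2 - 36)]; (5)·[L{e^(2t)} = 1/(s - 2)].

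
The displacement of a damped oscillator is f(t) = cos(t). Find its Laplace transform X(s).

X(s) = s/(s^2 + 1)

L{cos(t)} = s/(s^2 + 1).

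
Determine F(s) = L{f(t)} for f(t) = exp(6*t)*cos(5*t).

L{cos(5t)} = s/(s^2 + 25).
By the first shifting theorem, multiplying by e^(6t) replaces s with s - 6.

F(s) = (s - 6)/((s - 6)^2 + 25)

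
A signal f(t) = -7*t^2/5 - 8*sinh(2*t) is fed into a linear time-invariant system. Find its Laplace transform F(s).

By linearity of the Laplace transform, transform each term separately.
(-8)·[L{sinh(2t)} = 2/(s^2 - 4)]; (-7/5)·[L{t^2} = 2!/s^3 = 2/s^3].

F(s) = -16/(s^2 - 4) - 14/(5*s^3)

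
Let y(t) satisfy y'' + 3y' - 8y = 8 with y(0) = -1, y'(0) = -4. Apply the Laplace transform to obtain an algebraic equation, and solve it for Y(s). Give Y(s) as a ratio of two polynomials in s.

Apply the Laplace transform to the equation.
Using L{y''} = s^2 Y - s·y(0) - y'(0) and L{y'} = sY - y(0), with y(0) = -1, y'(0) = -4, the left side becomes (s^2 + 3*s - 8)Y - (-s - 7).
The right side is L{8} = 8/s.
So (s^2 + 3*s - 8)Y = 8/s + (-s - 7).
Isolate Y and clear denominators.

Y(s) = (-s^2 - 7*s + 8)/(s^3 + 3*s^2 - 8*s)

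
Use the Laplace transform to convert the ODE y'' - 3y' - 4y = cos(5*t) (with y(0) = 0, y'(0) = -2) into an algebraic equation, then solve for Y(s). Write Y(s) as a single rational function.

Apply the Laplace transform to the equation.
Using L{y''} = s^2 Y - s·y(0) - y'(0) and L{y'} = sY - y(0), with y(0) = 0, y'(0) = -2, the left side becomes (s^2 - 3*s - 4)Y - (-2).
The right side is L{cos(5*t)} = s/(s^2 + 25).
So (s^2 - 3*s - 4)Y = s/(s^2 + 25) + (-2).
Solve for Y(s) and write it as one ratio of polynomials.

Y(s) = (-2*s^2 + s - 50)/(s^4 - 3*s^3 + 21*s^2 - 75*s - 100)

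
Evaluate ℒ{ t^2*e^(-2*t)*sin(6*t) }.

36*(s^2 + 4*s - 8)/(s^2 + 4*s + 40)^3

L{sin(6t)} = 6/(s^2 + 36).
Multiplying by e^(-2t) shifts s → s + 2, so L{e^(-2*t)*sin(6*t)} = 6/((s + 2)^2 + 36).
Then apply L{t^2·g(t)} = (-1)^2 d^2/ds^2[G(s)] with G(s) = 6/((s + 2)^2 + 36):
differentiating 2 times and applying the sign gives 36*(s^2 + 4*s - 8)/(s^2 + 4*s + 40)^3.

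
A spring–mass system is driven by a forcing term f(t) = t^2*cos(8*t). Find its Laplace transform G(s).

G(s) = 2*s*(s^2 - 192)/(s^2 + 64)^3

L{cos(8t)} = s/(s^2 + 64).
Then apply L{t^2·g(t)} = (-1)^2 d^2/ds^2[H(s)] with H(s) = s/(s^2 + 64):
differentiating 2 times and applying the sign gives 2*s*(s^2 - 192)/(s^2 + 64)^3.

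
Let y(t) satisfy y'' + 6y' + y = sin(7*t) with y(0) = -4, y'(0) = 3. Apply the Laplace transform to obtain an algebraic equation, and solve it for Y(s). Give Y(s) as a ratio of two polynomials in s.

Y(s) = (-4*s^3 - 21*s^2 - 196*s - 1022)/(s^4 + 6*s^3 + 50*s^2 + 294*s + 49)

Transform both sides with L{·}.
With L{y''} = s^2 Y - s·y(0) - y'(0) and L{y'} = sY - y(0), with y(0) = -4, y'(0) = 3: the LHS transforms to (s^2 + 6*s + 1)Y - (-4*s - 21).
The right side is L{sin(7*t)} = 7/(s^2 + 49).
So (s^2 + 6*s + 1)Y = 7/(s^2 + 49) + (-4*s - 21).
Isolate Y and clear denominators.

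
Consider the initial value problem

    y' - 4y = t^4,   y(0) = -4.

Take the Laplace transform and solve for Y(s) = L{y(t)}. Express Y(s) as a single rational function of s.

Laplace-transform each side.
Using L{y'} = sY - y(0) = sY - (-4), the left side becomes (s - 4)Y - (-4).
The right side is L{t^4} = 24/s^5.
So (s - 4)Y = 24/s^5 + (-4).
Divide through and combine into a single rational function.

Y(s) = (-4*s^5 + 24)/(s^6 - 4*s^5)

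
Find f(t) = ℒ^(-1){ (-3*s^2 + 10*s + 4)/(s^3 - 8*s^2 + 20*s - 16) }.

Factor the denominator: s^3 - 8*s^2 + 20*s - 16 = (s - 4)*(s - 2)^2.
Partial fraction decomposition gives [-2/(s - 2)] + [-6/(s - 2)^2] + [-1/(s - 4)].
Invert each term: -2/(s - 2) ↔ -2e^(2t); -6/(s - 2)^2 ↔ -6t·e^(2t); -1/(s - 4) ↔ -e^(4t).

f(t) = -6*t*exp(2*t) - exp(4*t) - 2*exp(2*t)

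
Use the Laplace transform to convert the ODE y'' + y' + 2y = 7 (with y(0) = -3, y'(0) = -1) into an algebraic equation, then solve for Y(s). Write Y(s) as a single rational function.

Take the Laplace transform of both sides.
Using L{y''} = s^2 Y - s·y(0) - y'(0) and L{y'} = sY - y(0), with y(0) = -3, y'(0) = -1, the left side becomes (s^2 + s + 2)Y - (-3*s - 4).
The right side is L{7} = 7/s.
So (s^2 + s + 2)Y = 7/s + (-3*s - 4).
Divide through and combine into a single rational function.

Y(s) = (-3*s^2 - 4*s + 7)/(s^3 + s^2 + 2*s)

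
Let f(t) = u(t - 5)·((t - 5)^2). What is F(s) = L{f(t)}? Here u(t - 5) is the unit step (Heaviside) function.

F(s) = 2*exp(-5*s)/s^3

By the second shifting theorem, L{u(t - c)·g(t - c)} = e^(-cs)·G(s) with c = 5 and G(s) = L{g(t)}.
L{t^2} = 2!/s^3 = 2/s^3.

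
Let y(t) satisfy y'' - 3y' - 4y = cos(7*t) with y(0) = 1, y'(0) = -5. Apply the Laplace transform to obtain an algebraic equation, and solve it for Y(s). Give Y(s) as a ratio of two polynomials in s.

Y(s) = (s^3 - 8*s^2 + 50*s - 392)/(s^4 - 3*s^3 + 45*s^2 - 147*s - 196)

Transform both sides with L{·}.
With L{y''} = s^2 Y - s·y(0) - y'(0) and L{y'} = sY - y(0), with y(0) = 1, y'(0) = -5: the LHS transforms to (s^2 - 3*s - 4)Y - (s - 8).
The right side is L{cos(7*t)} = s/(s^2 + 49).
So (s^2 - 3*s - 4)Y = s/(s^2 + 49) + (s - 8).
Solve for Y(s) and write it as one ratio of polynomials.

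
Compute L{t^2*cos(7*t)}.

L{cos(7t)} = s/(s^2 + 49).
Then apply L{t^2·g(t)} = (-1)^2 d^2/ds^2[G(s)] with G(s) = s/(s^2 + 49):
differentiating 2 times and applying the sign gives 2*s*(s^2 - 147)/(s^2 + 49)^3.

2*s*(s^2 - 147)/(s^2 + 49)^3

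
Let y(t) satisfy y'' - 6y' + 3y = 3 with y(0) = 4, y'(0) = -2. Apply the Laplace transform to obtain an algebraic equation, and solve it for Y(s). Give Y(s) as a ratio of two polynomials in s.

Take the Laplace transform of both sides.
Using L{y''} = s^2 Y - s·y(0) - y'(0) and L{y'} = sY - y(0), with y(0) = 4, y'(0) = -2, the left side becomes (s^2 - 6*s + 3)Y - (4*s - 26).
The right side is L{3} = 3/s.
So (s^2 - 6*s + 3)Y = 3/s + (4*s - 26).
Isolate Y and clear denominators.

Y(s) = (4*s^2 - 26*s + 3)/(s^3 - 6*s^2 + 3*s)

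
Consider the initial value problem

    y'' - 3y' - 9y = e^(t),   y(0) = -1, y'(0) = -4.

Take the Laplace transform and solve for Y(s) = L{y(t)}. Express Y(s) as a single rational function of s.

Y(s) = (-s^2 + 2)/(s^3 - 4*s^2 - 6*s + 9)

Laplace-transform each side.
The derivative rules (L{y''} = s^2 Y - s·y(0) - y'(0) and L{y'} = sY - y(0), with y(0) = -1, y'(0) = -4) turn the left side into (s^2 - 3*s - 9)Y - (-s - 1).
The right side is L{e^(t)} = 1/(s - 1).
So (s^2 - 3*s - 9)Y = 1/(s - 1) + (-s - 1).
Isolate Y and clear denominators.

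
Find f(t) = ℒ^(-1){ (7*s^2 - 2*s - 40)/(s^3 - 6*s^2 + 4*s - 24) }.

f(t) = 5*exp(6*t) + 5*sin(2*t) + 2*cos(2*t)

Factor the denominator: s^3 - 6*s^2 + 4*s - 24 = (s - 6)*(s^2 + 4).
Partial fraction decomposition gives [5/(s - 6)] + [2*s/(s^2 + 4)] + [10/(s^2 + 4)].
Invert each term: 5/(s - 6) ↔ 5e^(6t); 2·s/(s^2 + 4) ↔ 2cos(2t); 5·2/(s^2 + 4) ↔ 5sin(2t).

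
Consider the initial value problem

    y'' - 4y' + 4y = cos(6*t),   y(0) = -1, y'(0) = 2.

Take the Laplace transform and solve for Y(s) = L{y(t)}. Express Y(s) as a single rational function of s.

Y(s) = (-s^3 + 6*s^2 - 35*s + 216)/(s^4 - 4*s^3 + 40*s^2 - 144*s + 144)

Transform both sides with L{·}.
Using L{y''} = s^2 Y - s·y(0) - y'(0) and L{y'} = sY - y(0), with y(0) = -1, y'(0) = 2, the left side becomes (s^2 - 4*s + 4)Y - (-s + 6).
The right side is L{cos(6*t)} = s/(s^2 + 36).
So (s^2 - 4*s + 4)Y = s/(s^2 + 36) + (-s + 6).
Divide through and combine into a single rational function.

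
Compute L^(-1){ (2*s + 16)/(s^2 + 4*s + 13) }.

4*exp(-2*t)*sin(3*t) + 2*exp(-2*t)*cos(3*t)

Complete the square in the denominator: s^2 + 4*s + 13 = (s + 2)^2 + 3^2.
Split the numerator to match: 2*s + 16 = 2·(s + 2) + 4·3.
Invert each term: 2·(s + 2)/((s + 2)^2 + 9) ↔ 2e^(-2t)cos(3t); 4·3/((s + 2)^2 + 9) ↔ 4e^(-2t)sin(3t).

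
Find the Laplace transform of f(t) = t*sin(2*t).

4*s/(s^2 + 4)^2

L{sin(2t)} = 2/(s^2 + 4).
Then apply L{t·g(t)} = -d/ds[G(s)] with G(s) = 2/(s^2 + 4):
differentiating 1 time and applying the sign gives 4*s/(s^2 + 4)^2.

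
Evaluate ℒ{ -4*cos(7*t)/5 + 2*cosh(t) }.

-4*s/(5*(s^2 + 49)) + 2*s/(s^2 - 1)

Apply the Laplace transform termwise.
(2)·[L{cosh(t)} = s/(s^2 - 1)]; (-4/5)·[L{cos(7t)} = s/(s^2 + 49)].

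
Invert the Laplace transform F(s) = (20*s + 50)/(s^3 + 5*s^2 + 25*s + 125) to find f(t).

f(t) = 3*sin(5*t) + cos(5*t) - exp(-5*t)

Factor the denominator: s^3 + 5*s^2 + 25*s + 125 = (s + 5)*(s^2 + 25).
Partial fraction decomposition gives [-1/(s + 5)] + [s/(s^2 + 25)] + [15/(s^2 + 25)].
Invert each term: -1/(s + 5) ↔ -e^(-5t); 1·s/(s^2 + 25) ↔ cos(5t); 3·5/(s^2 + 25) ↔ 3sin(5t).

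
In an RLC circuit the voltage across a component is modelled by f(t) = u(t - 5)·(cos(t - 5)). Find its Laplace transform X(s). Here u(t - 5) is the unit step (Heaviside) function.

X(s) = s*exp(-5*s)/(s^2 + 1)

By the second shifting theorem, L{u(t - c)·g(t - c)} = e^(-cs)·G(s) with c = 5 and G(s) = L{g(t)}.
L{cos(t)} = s/(s^2 + 1).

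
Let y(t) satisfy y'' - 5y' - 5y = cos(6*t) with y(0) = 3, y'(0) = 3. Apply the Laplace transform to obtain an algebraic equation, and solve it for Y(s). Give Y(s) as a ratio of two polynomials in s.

Apply the Laplace transform to the equation.
The derivative rules (L{y''} = s^2 Y - s·y(0) - y'(0) and L{y'} = sY - y(0), with y(0) = 3, y'(0) = 3) turn the left side into (s^2 - 5*s - 5)Y - (3*s - 12).
The right side is L{cos(6*t)} = s/(s^2 + 36).
So (s^2 - 5*s - 5)Y = s/(s^2 + 36) + (3*s - 12).
Divide through and combine into a single rational function.

Y(s) = (3*s^3 - 12*s^2 + 109*s - 432)/(s^4 - 5*s^3 + 31*s^2 - 180*s - 180)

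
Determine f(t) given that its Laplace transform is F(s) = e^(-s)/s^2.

The factor e^(-s) signals a time shift by c = 1 (second shifting theorem).
L{t} = 1!/s^2 = 1/s^2, so L^-1{s^(-2)} = t.
Hence the inverse is u(t - 1) times that function evaluated at t - 1.

f(t) = Heaviside(t - 1)*(t - 1)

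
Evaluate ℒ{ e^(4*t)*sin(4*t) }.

4/((s - 4)^2 + 16)

L{sin(4t)} = 4/(s^2 + 16).
By the first shifting theorem, multiplying by e^(4t) replaces s with s - 4.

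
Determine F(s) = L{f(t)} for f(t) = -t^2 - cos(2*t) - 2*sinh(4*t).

F(s) = -s/(s^2 + 4) - 8/(s^2 - 16) - 2/s^3

The transform is linear, so treat each term independently.
(-1)·[L{cos(2t)} = s/(s^2 + 4)]; (-1)·[L{t^2} = 2!/s^3 = 2/s^3]; (-2)·[L{sinh(4t)} = 4/(s^2 - 16)].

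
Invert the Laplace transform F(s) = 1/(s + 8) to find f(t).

Since L{e^(-8t)} = 1/(s + 8), the inverse is exp(-8*t).

f(t) = exp(-8*t)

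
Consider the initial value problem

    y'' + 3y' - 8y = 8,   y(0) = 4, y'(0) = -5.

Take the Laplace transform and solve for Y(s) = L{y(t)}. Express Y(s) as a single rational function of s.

Y(s) = (4*s^2 + 7*s + 8)/(s^3 + 3*s^2 - 8*s)

Take the Laplace transform of both sides.
The derivative rules (L{y''} = s^2 Y - s·y(0) - y'(0) and L{y'} = sY - y(0), with y(0) = 4, y'(0) = -5) turn the left side into (s^2 + 3*s - 8)Y - (4*s + 7).
The right side is L{8} = 8/s.
So (s^2 + 3*s - 8)Y = 8/s + (4*s + 7).
Divide through and combine into a single rational function.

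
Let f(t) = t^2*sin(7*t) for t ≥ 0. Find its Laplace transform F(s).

L{sin(7t)} = 7/(s^2 + 49).
Then apply L{t^2·g(t)} = (-1)^2 d^2/ds^2[G(s)] with G(s) = 7/(s^2 + 49):
differentiating 2 times and applying the sign gives 14*(3*s^2 - 49)/(s^2 + 49)^3.

F(s) = 14*(3*s^2 - 49)/(s^2 + 49)^3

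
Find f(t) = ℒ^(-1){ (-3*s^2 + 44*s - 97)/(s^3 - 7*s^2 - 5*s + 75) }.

f(t) = 6*t*exp(5*t) + exp(5*t) - 4*exp(-3*t)

Factor the denominator: s^3 - 7*s^2 - 5*s + 75 = (s - 5)^2*(s + 3).
Partial fraction decomposition gives [1/(s - 5)] + [6/(s - 5)^2] + [-4/(s + 3)].
Invert each term: 1/(s - 5) ↔ e^(5t); 6/(s - 5)^2 ↔ 6t·e^(5t); -4/(s + 3) ↔ -4e^(-3t).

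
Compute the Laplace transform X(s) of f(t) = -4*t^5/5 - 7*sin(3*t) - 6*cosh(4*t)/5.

X(s) = -6*s/(5*(s^2 - 16)) - 21/(s^2 + 9) - 96/s^6

Apply the Laplace transform termwise.
(-7)·[L{sin(3t)} = 3/(s^2 + 9)]; (-4/5)·[L{t^5} = 5!/s^6 = 120/s^6]; (-6/5)·[L{cosh(4t)} = s/(s^2 - 16)].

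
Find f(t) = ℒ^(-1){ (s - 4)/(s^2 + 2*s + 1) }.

Factor the denominator: s^2 + 2*s + 1 = (s + 1)^2.
Partial fraction decomposition gives [1/(s + 1)] + [-5/(s + 1)^2].
Invert each term: 1/(s + 1) ↔ e^(-t); -5/(s + 1)^2 ↔ -5t·e^(-t).

f(t) = -5*t*exp(-t) + exp(-t)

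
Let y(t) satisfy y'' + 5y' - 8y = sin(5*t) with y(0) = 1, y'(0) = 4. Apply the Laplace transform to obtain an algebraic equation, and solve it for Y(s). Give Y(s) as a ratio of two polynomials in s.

Y(s) = (s^3 + 9*s^2 + 25*s + 230)/(s^4 + 5*s^3 + 17*s^2 + 125*s - 200)

Transform both sides with L{·}.
With L{y''} = s^2 Y - s·y(0) - y'(0) and L{y'} = sY - y(0), with y(0) = 1, y'(0) = 4: the LHS transforms to (s^2 + 5*s - 8)Y - (s + 9).
The right side is L{sin(5*t)} = 5/(s^2 + 25).
So (s^2 + 5*s - 8)Y = 5/(s^2 + 25) + (s + 9).
Divide through and combine into a single rational function.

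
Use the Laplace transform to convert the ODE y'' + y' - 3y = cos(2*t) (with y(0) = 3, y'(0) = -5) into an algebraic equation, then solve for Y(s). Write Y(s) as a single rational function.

Apply the Laplace transform to the equation.
With L{y''} = s^2 Y - s·y(0) - y'(0) and L{y'} = sY - y(0), with y(0) = 3, y'(0) = -5: the LHS transforms to (s^2 + s - 3)Y - (3*s - 2).
The right side is L{cos(2*t)} = s/(s^2 + 4).
So (s^2 + s - 3)Y = s/(s^2 + 4) + (3*s - 2).
Isolate Y and clear denominators.

Y(s) = (3*s^3 - 2*s^2 + 13*s - 8)/(s^4 + s^3 + s^2 + 4*s - 12)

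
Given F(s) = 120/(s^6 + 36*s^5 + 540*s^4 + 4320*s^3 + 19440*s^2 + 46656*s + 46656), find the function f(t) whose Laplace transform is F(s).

f(t) = t^5*exp(-6*t)

Rewrite the denominator: s^6 + 36*s^5 + 540*s^4 + 4320*s^3 + 19440*s^2 + 46656*s + 46656 = (s + 6)^6.
The form in (s + 6) signals a first-shifting-theorem factor e^(-6t).
Since L{t^5} = 5!/s^6 = 120/s^6, the inverse is t^5*e^(-6*t).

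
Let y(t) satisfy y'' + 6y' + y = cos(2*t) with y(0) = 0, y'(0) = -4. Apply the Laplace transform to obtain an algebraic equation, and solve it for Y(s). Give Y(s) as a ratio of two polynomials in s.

Take the Laplace transform of both sides.
Using L{y''} = s^2 Y - s·y(0) - y'(0) and L{y'} = sY - y(0), with y(0) = 0, y'(0) = -4, the left side becomes (s^2 + 6*s + 1)Y - (-4).
The right side is L{cos(2*t)} = s/(s^2 + 4).
So (s^2 + 6*s + 1)Y = s/(s^2 + 4) + (-4).
Divide through and combine into a single rational function.

Y(s) = (-4*s^2 + s - 16)/(s^4 + 6*s^3 + 5*s^2 + 24*s + 4)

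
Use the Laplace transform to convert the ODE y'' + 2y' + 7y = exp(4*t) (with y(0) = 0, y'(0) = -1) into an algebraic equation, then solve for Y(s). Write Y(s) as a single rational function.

Take the Laplace transform of both sides.
The derivative rules (L{y''} = s^2 Y - s·y(0) - y'(0) and L{y'} = sY - y(0), with y(0) = 0, y'(0) = -1) turn the left side into (s^2 + 2*s + 7)Y - (-1).
The right side is L{exp(4*t)} = 1/(s - 4).
So (s^2 + 2*s + 7)Y = 1/(s - 4) + (-1).
Solve for Y(s) and write it as one ratio of polynomials.

Y(s) = (-s + 5)/(s^3 - 2*s^2 - s - 28)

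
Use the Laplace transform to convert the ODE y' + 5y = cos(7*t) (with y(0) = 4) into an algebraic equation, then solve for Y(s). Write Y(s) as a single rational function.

Transform both sides with L{·}.
The derivative rules (L{y'} = sY - y(0) = sY - 4) turn the left side into (s + 5)Y - (4).
The right side is L{cos(7*t)} = s/(s^2 + 49).
So (s + 5)Y = s/(s^2 + 49) + (4).
Divide through and combine into a single rational function.

Y(s) = (4*s^2 + s + 196)/(s^3 + 5*s^2 + 49*s + 245)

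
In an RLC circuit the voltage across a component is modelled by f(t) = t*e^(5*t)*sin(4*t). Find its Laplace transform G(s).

G(s) = 8*(s - 5)/(s^2 - 10*s + 41)^2

L{sin(4t)} = 4/(s^2 + 16).
Multiplying by e^(5t) shifts s → s - 5, so L{e^(5*t)*sin(4*t)} = 4/((s - 5)^2 + 16).
Then apply L{t·g(t)} = -d/ds[H(s)] with H(s) = 4/((s - 5)^2 + 16):
differentiating 1 time and applying the sign gives 8*(s - 5)/(s^2 - 10*s + 41)^2.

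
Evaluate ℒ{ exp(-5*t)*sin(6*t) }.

L{sin(6t)} = 6/(s^2 + 36).
By the first shifting theorem, multiplying by e^(-5t) replaces s with s + 5.

6/((s + 5)^2 + 36)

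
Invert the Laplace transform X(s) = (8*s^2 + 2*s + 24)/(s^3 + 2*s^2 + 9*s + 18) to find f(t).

Factor the denominator: s^3 + 2*s^2 + 9*s + 18 = (s + 2)*(s^2 + 9).
Partial fraction decomposition gives [4/(s + 2)] + [4*s/(s^2 + 9)] + [-6/(s^2 + 9)].
Invert each term: 4/(s + 2) ↔ 4e^(-2t); 4·s/(s^2 + 9) ↔ 4cos(3t); -2·3/(s^2 + 9) ↔ -2sin(3t).

f(t) = -2*sin(3*t) + 4*cos(3*t) + 4*exp(-2*t)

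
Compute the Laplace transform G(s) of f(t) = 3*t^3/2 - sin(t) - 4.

G(s) = -1/(s^2 + 1) - 4/s + 9/s^4

By linearity of the Laplace transform, transform each term separately.
(-1)·[L{sin(t)} = 1/(s^2 + 1)]; L{-4} = -4/s; (3/2)·[L{t^3} = 3!/s^4 = 6/s^4].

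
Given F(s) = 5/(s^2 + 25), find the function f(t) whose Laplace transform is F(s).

f(t) = sin(5*t)

Since L{sin(5t)} = 5/(s^2 + 25), the inverse is sin(5*t).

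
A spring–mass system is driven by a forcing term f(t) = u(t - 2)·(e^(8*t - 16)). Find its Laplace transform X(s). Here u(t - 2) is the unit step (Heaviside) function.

By the second shifting theorem, L{u(t - c)·g(t - c)} = e^(-cs)·G(s) with c = 2 and G(s) = L{g(t)}.
L{e^(8t)} = 1/(s - 8).

X(s) = exp(-2*s)/(s - 8)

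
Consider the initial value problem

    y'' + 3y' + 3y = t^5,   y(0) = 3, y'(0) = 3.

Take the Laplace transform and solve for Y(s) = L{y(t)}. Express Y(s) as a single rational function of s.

Y(s) = (3*s^7 + 12*s^6 + 120)/(s^8 + 3*s^7 + 3*s^6)

Laplace-transform each side.
With L{y''} = s^2 Y - s·y(0) - y'(0) and L{y'} = sY - y(0), with y(0) = 3, y'(0) = 3: the LHS transforms to (s^2 + 3*s + 3)Y - (3*s + 12).
The right side is L{t^5} = 120/s^6.
So (s^2 + 3*s + 3)Y = 120/s^6 + (3*s + 12).
Isolate Y and clear denominators.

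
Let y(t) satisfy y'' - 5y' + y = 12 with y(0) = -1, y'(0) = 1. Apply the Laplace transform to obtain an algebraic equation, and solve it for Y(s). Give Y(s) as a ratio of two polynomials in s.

Y(s) = (-s^2 + 6*s + 12)/(s^3 - 5*s^2 + s)

Laplace-transform each side.
The derivative rules (L{y''} = s^2 Y - s·y(0) - y'(0) and L{y'} = sY - y(0), with y(0) = -1, y'(0) = 1) turn the left side into (s^2 - 5*s + 1)Y - (-s + 6).
The right side is L{12} = 12/s.
So (s^2 - 5*s + 1)Y = 12/s + (-s + 6).
Divide through and combine into a single rational function.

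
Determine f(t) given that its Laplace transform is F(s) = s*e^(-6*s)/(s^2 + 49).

f(t) = Heaviside(t - 6)*(cos(7*t - 42))

The factor e^(-6s) signals a time shift by c = 6 (second shifting theorem).
L{cos(7t)} = s/(s^2 + 49), so L^-1{s/(s^2 + 49)} = cos(7*t).
Hence the inverse is u(t - 6) times that function evaluated at t - 6.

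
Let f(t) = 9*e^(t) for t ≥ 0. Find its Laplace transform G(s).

L{9} = 9/s.
By the first shifting theorem, multiplying by e^(t) replaces s with s - 1.

G(s) = 9/(s - 1)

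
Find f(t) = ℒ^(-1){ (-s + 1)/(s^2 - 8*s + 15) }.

Factor the denominator: s^2 - 8*s + 15 = (s - 5)*(s - 3).
Partial fraction decomposition gives [1/(s - 3)] + [-2/(s - 5)].
Invert each term: 1/(s - 3) ↔ e^(3t); -2/(s - 5) ↔ -2e^(5t).

f(t) = -2*exp(5*t) + exp(3*t)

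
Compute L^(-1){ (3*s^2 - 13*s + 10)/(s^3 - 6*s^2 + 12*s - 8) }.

-2*t^2*exp(2*t) - t*exp(2*t) + 3*exp(2*t)

Factor the denominator: s^3 - 6*s^2 + 12*s - 8 = (s - 2)^3.
Partial fraction decomposition gives [3/(s - 2)] + [-1/(s - 2)^2] + [-4/(s - 2)^3].
Invert each term: 3/(s - 2) ↔ 3e^(2t); -1/(s - 2)^2 ↔ -t·e^(2t); -4/(s - 2)^3 ↔ (-2)t^2·e^(2t).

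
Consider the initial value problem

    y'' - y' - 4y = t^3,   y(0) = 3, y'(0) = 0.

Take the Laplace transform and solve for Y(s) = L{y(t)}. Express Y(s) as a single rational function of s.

Transform both sides with L{·}.
Using L{y''} = s^2 Y - s·y(0) - y'(0) and L{y'} = sY - y(0), with y(0) = 3, y'(0) = 0, the left side becomes (s^2 - s - 4)Y - (3*s - 3).
The right side is L{t^3} = 6/s^4.
So (s^2 - s - 4)Y = 6/s^4 + (3*s - 3).
Solve for Y(s) and write it as one ratio of polynomials.

Y(s) = (3*s^5 - 3*s^4 + 6)/(s^6 - s^5 - 4*s^4)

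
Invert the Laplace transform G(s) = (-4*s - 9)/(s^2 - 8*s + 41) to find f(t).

f(t) = -5*exp(4*t)*sin(5*t) - 4*exp(4*t)*cos(5*t)

Complete the square in the denominator: s^2 - 8*s + 41 = (s - 4)^2 + 5^2.
Split the numerator to match: -4*s - 9 = -4·(s - 4) - 5·5.
Invert each term: -4·(s - 4)/((s - 4)^2 + 25) ↔ -4e^(4t)cos(5t); -5·5/((s - 4)^2 + 25) ↔ -5e^(4t)sin(5t).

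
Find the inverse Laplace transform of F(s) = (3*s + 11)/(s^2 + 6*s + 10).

Complete the square in the denominator: s^2 + 6*s + 10 = (s + 3)^2 + 1^2.
Split the numerator to match: 3*s + 11 = 3·(s + 3) + 2·1.
Invert each term: 3·(s + 3)/((s + 3)^2 + 1) ↔ 3e^(-3t)cos(t); 2·1/((s + 3)^2 + 1) ↔ 2e^(-3t)sin(t).

2*exp(-3*t)*sin(t) + 3*exp(-3*t)*cos(t)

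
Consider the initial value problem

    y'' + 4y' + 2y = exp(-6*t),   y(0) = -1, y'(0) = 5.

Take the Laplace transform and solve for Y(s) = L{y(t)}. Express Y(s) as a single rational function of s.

Take the Laplace transform of both sides.
Using L{y''} = s^2 Y - s·y(0) - y'(0) and L{y'} = sY - y(0), with y(0) = -1, y'(0) = 5, the left side becomes (s^2 + 4*s + 2)Y - (-s + 1).
The right side is L{exp(-6*t)} = 1/(s + 6).
So (s^2 + 4*s + 2)Y = 1/(s + 6) + (-s + 1).
Divide through and combine into a single rational function.

Y(s) = (-s^2 - 5*s + 7)/(s^3 + 10*s^2 + 26*s + 12)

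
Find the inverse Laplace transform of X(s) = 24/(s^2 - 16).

Since L{sinh(4t)} = 4/(s^2 - 16), the inverse is sinh(4*t), scaled by 6.

6*sinh(4*t)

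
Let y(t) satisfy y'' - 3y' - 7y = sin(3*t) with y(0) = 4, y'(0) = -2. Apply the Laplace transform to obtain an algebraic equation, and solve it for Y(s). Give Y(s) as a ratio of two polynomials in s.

Y(s) = (4*s^3 - 14*s^2 + 36*s - 123)/(s^4 - 3*s^3 + 2*s^2 - 27*s - 63)

Laplace-transform each side.
Using L{y''} = s^2 Y - s·y(0) - y'(0) and L{y'} = sY - y(0), with y(0) = 4, y'(0) = -2, the left side becomes (s^2 - 3*s - 7)Y - (4*s - 14).
The right side is L{sin(3*t)} = 3/(s^2 + 9).
So (s^2 - 3*s - 7)Y = 3/(s^2 + 9) + (4*s - 14).
Solve for Y(s) and write it as one ratio of polynomials.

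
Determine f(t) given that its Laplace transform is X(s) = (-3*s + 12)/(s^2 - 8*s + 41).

Rewrite the denominator: s^2 - 8*s + 41 = (s - 4)^2 + 25.
The form in (s - 4) signals a first-shifting-theorem factor e^(4t).
Since L{cos(5t)} = s/(s^2 + 25), the inverse is e^(4*t)*cos(5*t), scaled by -3.

f(t) = -3*exp(4*t)*cos(5*t)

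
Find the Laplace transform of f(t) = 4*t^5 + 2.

2/s + 480/s^6

By linearity of the Laplace transform, transform each term separately.
L{2} = 2/s; (4)·[L{t^5} = 5!/s^6 = 120/s^6].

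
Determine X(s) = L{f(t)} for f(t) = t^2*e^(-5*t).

L{e^(-5t)} = 1/(s + 5).
Then apply L{t^2·g(t)} = (-1)^2 d^2/ds^2[G(s)] with G(s) = 1/(s + 5):
differentiating 2 times and applying the sign gives 2/(s + 5)^3.

X(s) = 2/(s + 5)^3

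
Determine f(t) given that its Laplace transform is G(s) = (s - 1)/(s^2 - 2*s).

Rewrite the denominator: s^2 - 2*s = (s - 1)^2 - 1.
The form in (s - 1) signals a first-shifting-theorem factor e^(t).
Since L{cosh(t)} = s/(s^2 - 1), the inverse is exp(t)*cosh(t).

f(t) = exp(t)*cosh(t)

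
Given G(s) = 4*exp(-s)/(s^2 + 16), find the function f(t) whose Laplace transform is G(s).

f(t) = Heaviside(t - 1)*(sin(4*t - 4))

The factor e^(-s) signals a time shift by c = 1 (second shifting theorem).
L{sin(4t)} = 4/(s^2 + 16), so L^-1{4/(s^2 + 16)} = sin(4*t).
Hence the inverse is u(t - 1) times that function evaluated at t - 1.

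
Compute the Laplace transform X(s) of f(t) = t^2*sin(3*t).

L{sin(3t)} = 3/(s^2 + 9).
Then apply L{t^2·g(t)} = (-1)^2 d^2/ds^2[G(s)] with G(s) = 3/(s^2 + 9):
differentiating 2 times and applying the sign gives 18*(s^2 - 3)/(s^2 + 9)^3.

X(s) = 18*(s^2 - 3)/(s^2 + 9)^3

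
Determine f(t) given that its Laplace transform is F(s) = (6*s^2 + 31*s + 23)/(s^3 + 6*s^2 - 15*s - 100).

Factor the denominator: s^3 + 6*s^2 - 15*s - 100 = (s - 4)*(s + 5)^2.
Partial fraction decomposition gives [3/(s + 5)] + [-2/(s + 5)^2] + [3/(s - 4)].
Invert each term: 3/(s + 5) ↔ 3e^(-5t); -2/(s + 5)^2 ↔ -2t·e^(-5t); 3/(s - 4) ↔ 3e^(4t).

f(t) = -2*t*exp(-5*t) + 3*exp(4*t) + 3*exp(-5*t)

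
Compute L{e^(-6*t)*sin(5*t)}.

L{sin(5t)} = 5/(s^2 + 25).
By the first shifting theorem, multiplying by e^(-6t) replaces s with s + 6.

5/((s + 6)^2 + 25)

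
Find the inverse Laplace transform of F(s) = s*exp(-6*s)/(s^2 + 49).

The factor e^(-6s) signals a time shift by c = 6 (second shifting theorem).
L{cos(7t)} = s/(s^2 + 49), so L^-1{s/(s^2 + 49)} = cos(7*t).
Hence the inverse is u(t - 6) times that function evaluated at t - 6.

Heaviside(t - 6)*(cos(7*t - 42))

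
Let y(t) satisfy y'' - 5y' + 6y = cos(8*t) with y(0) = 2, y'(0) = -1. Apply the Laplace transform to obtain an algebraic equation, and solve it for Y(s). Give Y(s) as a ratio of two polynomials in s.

Y(s) = (2*s^3 - 11*s^2 + 129*s - 704)/(s^4 - 5*s^3 + 70*s^2 - 320*s + 384)

Apply the Laplace transform to the equation.
The derivative rules (L{y''} = s^2 Y - s·y(0) - y'(0) and L{y'} = sY - y(0), with y(0) = 2, y'(0) = -1) turn the left side into (s^2 - 5*s + 6)Y - (2*s - 11).
The right side is L{cos(8*t)} = s/(s^2 + 64).
So (s^2 - 5*s + 6)Y = s/(s^2 + 64) + (2*s - 11).
Solve for Y(s) and write it as one ratio of polynomials.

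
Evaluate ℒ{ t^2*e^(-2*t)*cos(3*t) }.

2*(s + 2)*(s^2 + 4*s - 23)/(s^2 + 4*s + 13)^3

L{cos(3t)} = s/(s^2 + 9).
Multiplying by e^(-2t) shifts s → s + 2, so L{e^(-2*t)*cos(3*t)} = (s + 2)/((s + 2)^2 + 9).
Then apply L{t^2·g(t)} = (-1)^2 d^2/ds^2[G(s)] with G(s) = (s + 2)/((s + 2)^2 + 9):
differentiating 2 times and applying the sign gives 2*(s + 2)*(s^2 + 4*s - 23)/(s^2 + 4*s + 13)^3.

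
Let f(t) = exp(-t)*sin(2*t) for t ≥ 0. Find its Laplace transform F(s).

F(s) = 2/((s + 1)^2 + 4)

L{sin(2t)} = 2/(s^2 + 4).
By the first shifting theorem, multiplying by e^(-t) replaces s with s + 1.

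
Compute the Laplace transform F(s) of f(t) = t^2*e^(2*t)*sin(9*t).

L{sin(9t)} = 9/(s^2 + 81).
Multiplying by e^(2t) shifts s → s - 2, so L{e^(2*t)*sin(9*t)} = 9/((s - 2)^2 + 81).
Then apply L{t^2·g(t)} = (-1)^2 d^2/ds^2[G(s)] with G(s) = 9/((s - 2)^2 + 81):
differentiating 2 times and applying the sign gives 54*(s^2 - 4*s - 23)/(s^2 - 4*s + 85)^3.

F(s) = 54*(s^2 - 4*s - 23)/(s^2 - 4*s + 85)^3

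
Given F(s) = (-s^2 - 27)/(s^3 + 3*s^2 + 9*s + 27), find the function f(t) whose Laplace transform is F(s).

f(t) = -sin(3*t) + cos(3*t) - 2*exp(-3*t)

Factor the denominator: s^3 + 3*s^2 + 9*s + 27 = (s + 3)*(s^2 + 9).
Partial fraction decomposition gives [-2/(s + 3)] + [s/(s^2 + 9)] + [-3/(s^2 + 9)].
Invert each term: -2/(s + 3) ↔ -2e^(-3t); 1·s/(s^2 + 9) ↔ cos(3t); -1·3/(s^2 + 9) ↔ -sin(3t).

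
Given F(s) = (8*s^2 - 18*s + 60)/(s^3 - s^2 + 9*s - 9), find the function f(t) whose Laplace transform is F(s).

Factor the denominator: s^3 - s^2 + 9*s - 9 = (s - 1)*(s^2 + 9).
Partial fraction decomposition gives [5/(s - 1)] + [3*s/(s^2 + 9)] + [-15/(s^2 + 9)].
Invert each term: 5/(s - 1) ↔ 5e^(t); 3·s/(s^2 + 9) ↔ 3cos(3t); -5·3/(s^2 + 9) ↔ -5sin(3t).

f(t) = 5*exp(t) - 5*sin(3*t) + 3*cos(3*t)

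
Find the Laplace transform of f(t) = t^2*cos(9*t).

L{cos(9t)} = s/(s^2 + 81).
Then apply L{t^2·g(t)} = (-1)^2 d^2/ds^2[G(s)] with G(s) = s/(s^2 + 81):
differentiating 2 times and applying the sign gives 2*s*(s^2 - 243)/(s^2 + 81)^3.

2*s*(s^2 - 243)/(s^2 + 81)^3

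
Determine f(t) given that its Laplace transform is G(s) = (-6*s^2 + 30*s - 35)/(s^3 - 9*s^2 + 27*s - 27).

Factor the denominator: s^3 - 9*s^2 + 27*s - 27 = (s - 3)^3.
Partial fraction decomposition gives [-6/(s - 3)] + [-6/(s - 3)^2] + [(s - 3)^(-3)].
Invert each term: -6/(s - 3) ↔ -6e^(3t); -6/(s - 3)^2 ↔ -6t·e^(3t); 1/(s - 3)^3 ↔ (1/2)t^2·e^(3t).

f(t) = t^2*exp(3*t)/2 - 6*t*exp(3*t) - 6*exp(3*t)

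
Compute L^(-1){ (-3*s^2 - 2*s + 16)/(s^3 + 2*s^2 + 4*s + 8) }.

Factor the denominator: s^3 + 2*s^2 + 4*s + 8 = (s + 2)*(s^2 + 4).
Partial fraction decomposition gives [1/(s + 2)] + [-4*s/(s^2 + 4)] + [6/(s^2 + 4)].
Invert each term: 1/(s + 2) ↔ e^(-2t); -4·s/(s^2 + 4) ↔ -4cos(2t); 3·2/(s^2 + 4) ↔ 3sin(2t).

3*sin(2*t) - 4*cos(2*t) + exp(-2*t)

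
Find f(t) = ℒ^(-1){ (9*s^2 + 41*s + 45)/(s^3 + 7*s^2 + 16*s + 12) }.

Factor the denominator: s^3 + 7*s^2 + 16*s + 12 = (s + 2)^2*(s + 3).
Partial fraction decomposition gives [6/(s + 2)] + [-1/(s + 2)^2] + [3/(s + 3)].
Invert each term: 6/(s + 2) ↔ 6e^(-2t); -1/(s + 2)^2 ↔ -t·e^(-2t); 3/(s + 3) ↔ 3e^(-3t).

f(t) = -t*exp(-2*t) + 6*exp(-2*t) + 3*exp(-3*t)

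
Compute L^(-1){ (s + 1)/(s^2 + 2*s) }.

Rewrite the denominator: s^2 + 2*s = (s + 1)^2 - 1.
The form in (s + 1) signals a first-shifting-theorem factor e^(-t).
Since L{cosh(t)} = s/(s^2 - 1), the inverse is e^(-t)*cosh(t).

exp(-t)*cosh(t)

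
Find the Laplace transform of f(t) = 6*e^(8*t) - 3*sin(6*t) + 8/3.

-18/(s^2 + 36) + 6/(s - 8) + 8/(3*s)

The transform is linear, so treat each term independently.
L{8/3} = (8/3)/s; (6)·[L{e^(8t)} = 1/(s - 8)]; (-3)·[L{sin(6t)} = 6/(s^2 + 36)].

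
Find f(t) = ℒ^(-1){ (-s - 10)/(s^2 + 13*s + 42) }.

Factor the denominator: s^2 + 13*s + 42 = (s + 6)*(s + 7).
Partial fraction decomposition gives [-4/(s + 6)] + [3/(s + 7)].
Invert each term: -4/(s + 6) ↔ -4e^(-6t); 3/(s + 7) ↔ 3e^(-7t).

f(t) = -4*exp(-6*t) + 3*exp(-7*t)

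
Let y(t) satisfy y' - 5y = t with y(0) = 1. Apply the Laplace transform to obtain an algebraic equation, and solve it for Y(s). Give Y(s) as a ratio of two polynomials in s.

Apply the Laplace transform to the equation.
Using L{y'} = sY - y(0) = sY - 1, the left side becomes (s - 5)Y - (1).
The right side is L{t} = s^(-2).
So (s - 5)Y = s^(-2) + (1).
Solve for Y(s) and write it as one ratio of polynomials.

Y(s) = (s^2 + 1)/(s^3 - 5*s^2)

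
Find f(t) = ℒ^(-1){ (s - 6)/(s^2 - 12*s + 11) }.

f(t) = exp(6*t)*cosh(5*t)

Rewrite the denominator: s^2 - 12*s + 11 = (s - 6)^2 - 25.
The form in (s - 6) signals a first-shifting-theorem factor e^(6t).
Since L{cosh(5t)} = s/(s^2 - 25), the inverse is e^(6*t)*cosh(5*t).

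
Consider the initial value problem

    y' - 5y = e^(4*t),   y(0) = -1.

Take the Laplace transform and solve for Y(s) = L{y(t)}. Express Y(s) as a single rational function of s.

Take the Laplace transform of both sides.
Using L{y'} = sY - y(0) = sY - (-1), the left side becomes (s - 5)Y - (-1).
The right side is L{e^(4*t)} = 1/(s - 4).
So (s - 5)Y = 1/(s - 4) + (-1).
Solve for Y(s) and write it as one ratio of polynomials.

Y(s) = -1/(s - 4)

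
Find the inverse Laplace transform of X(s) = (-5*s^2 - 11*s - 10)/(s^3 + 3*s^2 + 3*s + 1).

Factor the denominator: s^3 + 3*s^2 + 3*s + 1 = (s + 1)^3.
Partial fraction decomposition gives [-5/(s + 1)] + [-1/(s + 1)^2] + [-4/(s + 1)^3].
Invert each term: -5/(s + 1) ↔ -5e^(-t); -1/(s + 1)^2 ↔ -t·e^(-t); -4/(s + 1)^3 ↔ (-2)t^2·e^(-t).

-2*t^2*exp(-t) - t*exp(-t) - 5*exp(-t)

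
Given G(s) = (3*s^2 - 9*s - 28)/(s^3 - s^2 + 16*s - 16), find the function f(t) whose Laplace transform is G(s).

f(t) = -2*exp(t) - sin(4*t) + 5*cos(4*t)

Factor the denominator: s^3 - s^2 + 16*s - 16 = (s - 1)*(s^2 + 16).
Partial fraction decomposition gives [-2/(s - 1)] + [5*s/(s^2 + 16)] + [-4/(s^2 + 16)].
Invert each term: -2/(s - 1) ↔ -2e^(t); 5·s/(s^2 + 16) ↔ 5cos(4t); -1·4/(s^2 + 16) ↔ -sin(4t).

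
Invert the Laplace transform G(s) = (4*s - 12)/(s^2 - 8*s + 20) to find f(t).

f(t) = 2*exp(4*t)*sin(2*t) + 4*exp(4*t)*cos(2*t)

Complete the square in the denominator: s^2 - 8*s + 20 = (s - 4)^2 + 2^2.
Split the numerator to match: 4*s - 12 = 4·(s - 4) + 2·2.
Invert each term: 4·(s - 4)/((s - 4)^2 + 4) ↔ 4e^(4t)cos(2t); 2·2/((s - 4)^2 + 4) ↔ 2e^(4t)sin(2t).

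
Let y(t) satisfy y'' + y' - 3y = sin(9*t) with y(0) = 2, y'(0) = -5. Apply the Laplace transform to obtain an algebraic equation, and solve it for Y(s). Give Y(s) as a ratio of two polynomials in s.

Y(s) = (2*s^3 - 3*s^2 + 162*s - 234)/(s^4 + s^3 + 78*s^2 + 81*s - 243)

Laplace-transform each side.
With L{y''} = s^2 Y - s·y(0) - y'(0) and L{y'} = sY - y(0), with y(0) = 2, y'(0) = -5: the LHS transforms to (s^2 + s - 3)Y - (2*s - 3).
The right side is L{sin(9*t)} = 9/(s^2 + 81).
So (s^2 + s - 3)Y = 9/(s^2 + 81) + (2*s - 3).
Divide through and combine into a single rational function.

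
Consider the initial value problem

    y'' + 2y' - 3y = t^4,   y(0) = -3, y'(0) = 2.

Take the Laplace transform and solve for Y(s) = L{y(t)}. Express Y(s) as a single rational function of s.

Y(s) = (-3*s^6 - 4*s^5 + 24)/(s^7 + 2*s^6 - 3*s^5)

Take the Laplace transform of both sides.
The derivative rules (L{y''} = s^2 Y - s·y(0) - y'(0) and L{y'} = sY - y(0), with y(0) = -3, y'(0) = 2) turn the left side into (s^2 + 2*s - 3)Y - (-3*s - 4).
The right side is L{t^4} = 24/s^5.
So (s^2 + 2*s - 3)Y = 24/s^5 + (-3*s - 4).
Isolate Y and clear denominators.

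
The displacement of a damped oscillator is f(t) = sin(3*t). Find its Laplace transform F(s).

F(s) = 3/(s^2 + 9)

L{sin(3t)} = 3/(s^2 + 9).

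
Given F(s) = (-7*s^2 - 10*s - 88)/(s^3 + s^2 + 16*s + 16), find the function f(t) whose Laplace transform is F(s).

f(t) = -2*sin(4*t) - 2*cos(4*t) - 5*exp(-t)

Factor the denominator: s^3 + s^2 + 16*s + 16 = (s + 1)*(s^2 + 16).
Partial fraction decomposition gives [-5/(s + 1)] + [-2*s/(s^2 + 16)] + [-8/(s^2 + 16)].
Invert each term: -5/(s + 1) ↔ -5e^(-t); -2·s/(s^2 + 16) ↔ -2cos(4t); -2·4/(s^2 + 16) ↔ -2sin(4t).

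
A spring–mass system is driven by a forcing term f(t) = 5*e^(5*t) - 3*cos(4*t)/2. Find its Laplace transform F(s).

F(s) = -3*s/(2*(s^2 + 16)) + 5/(s - 5)

Apply the Laplace transform termwise.
(5)·[L{e^(5t)} = 1/(s - 5)]; (-3/2)·[L{cos(4t)} = s/(s^2 + 16)].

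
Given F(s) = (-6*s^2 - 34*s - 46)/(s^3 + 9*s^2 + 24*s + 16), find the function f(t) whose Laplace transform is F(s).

Factor the denominator: s^3 + 9*s^2 + 24*s + 16 = (s + 1)*(s + 4)^2.
Partial fraction decomposition gives [-4/(s + 4)] + [2/(s + 4)^2] + [-2/(s + 1)].
Invert each term: -4/(s + 4) ↔ -4e^(-4t); 2/(s + 4)^2 ↔ 2t·e^(-4t); -2/(s + 1) ↔ -2e^(-t).

f(t) = 2*t*exp(-4*t) - 2*exp(-t) - 4*exp(-4*t)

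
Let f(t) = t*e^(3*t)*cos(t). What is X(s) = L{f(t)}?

L{cos(t)} = s/(s^2 + 1).
Multiplying by e^(3t) shifts s → s - 3, so L{e^(3*t)*cos(t)} = (s - 3)/((s - 3)^2 + 1).
Then apply L{t·g(t)} = -d/ds[G(s)] with G(s) = (s - 3)/((s - 3)^2 + 1):
differentiating 1 time and applying the sign gives (s - 4)*(s - 2)/(s^2 - 6*s + 10)^2.

X(s) = (s - 4)*(s - 2)/(s^2 - 6*s + 10)^2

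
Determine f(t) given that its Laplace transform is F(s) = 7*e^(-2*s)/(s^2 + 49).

The factor e^(-2s) signals a time shift by c = 2 (second shifting theorem).
L{sin(7t)} = 7/(s^2 + 49), so L^-1{7/(s^2 + 49)} = sin(7*t).
Hence the inverse is u(t - 2) times that function evaluated at t - 2.

f(t) = Heaviside(t - 2)*(sin(7*t - 14))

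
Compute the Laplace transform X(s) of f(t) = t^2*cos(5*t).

X(s) = 2*s*(s^2 - 75)/(s^2 + 25)^3

L{cos(5t)} = s/(s^2 + 25).
Then apply L{t^2·g(t)} = (-1)^2 d^2/ds^2[G(s)] with G(s) = s/(s^2 + 25):
differentiating 2 times and applying the sign gives 2*s*(s^2 - 75)/(s^2 + 25)^3.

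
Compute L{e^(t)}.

L{1} = 1/s.
By the first shifting theorem, multiplying by e^(t) replaces s with s - 1.

1/(s - 1)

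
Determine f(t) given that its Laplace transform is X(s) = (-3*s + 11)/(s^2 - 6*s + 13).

Complete the square in the denominator: s^2 - 6*s + 13 = (s - 3)^2 + 2^2.
Split the numerator to match: -3*s + 11 = -3·(s - 3) + 1·2.
Invert each term: -3·(s - 3)/((s - 3)^2 + 4) ↔ -3e^(3t)cos(2t); 1·2/((s - 3)^2 + 4) ↔ e^(3t)sin(2t).

f(t) = exp(3*t)*sin(2*t) - 3*exp(3*t)*cos(2*t)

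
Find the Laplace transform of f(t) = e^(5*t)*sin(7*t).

7/((s - 5)^2 + 49)

L{sin(7t)} = 7/(s^2 + 49).
By the first shifting theorem, multiplying by e^(5t) replaces s with s - 5.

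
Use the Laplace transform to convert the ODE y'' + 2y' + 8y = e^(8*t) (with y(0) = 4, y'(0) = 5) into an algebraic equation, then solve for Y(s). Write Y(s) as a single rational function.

Y(s) = (4*s^2 - 19*s - 103)/(s^3 - 6*s^2 - 8*s - 64)

Apply the Laplace transform to the equation.
The derivative rules (L{y''} = s^2 Y - s·y(0) - y'(0) and L{y'} = sY - y(0), with y(0) = 4, y'(0) = 5) turn the left side into (s^2 + 2*s + 8)Y - (4*s + 13).
The right side is L{e^(8*t)} = 1/(s - 8).
So (s^2 + 2*s + 8)Y = 1/(s - 8) + (4*s + 13).
Isolate Y and clear denominators.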